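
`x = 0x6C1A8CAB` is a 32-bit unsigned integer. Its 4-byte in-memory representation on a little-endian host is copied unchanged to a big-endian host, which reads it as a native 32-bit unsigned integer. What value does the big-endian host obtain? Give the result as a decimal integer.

2878085740

Stored little-endian, the bytes at ascending addresses are AB 8C 1A 6C.
Read back as big-endian, the last byte is least significant, giving 0xAB8C1A6C.
0xAB8C1A6C = 2878085740.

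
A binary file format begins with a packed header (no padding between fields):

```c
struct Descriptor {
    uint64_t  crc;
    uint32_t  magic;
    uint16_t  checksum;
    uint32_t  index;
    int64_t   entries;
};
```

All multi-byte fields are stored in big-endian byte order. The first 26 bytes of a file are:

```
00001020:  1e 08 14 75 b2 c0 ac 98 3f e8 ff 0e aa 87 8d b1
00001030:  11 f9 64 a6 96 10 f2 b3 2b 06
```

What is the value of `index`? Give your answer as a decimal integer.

2377191929

`index` follows `crc` (8 B), `magic` (4 B), `checksum` (2 B), so it starts at offset 8 + 4 + 2 = 14 and occupies 4 bytes.
Bytes at offsets 14..17: 8D B1 11 F9.
In big-endian order the high byte comes first in memory.
The bytes are already most-significant first: 0x8DB111F9.
0x8DB111F9 = 2377191929.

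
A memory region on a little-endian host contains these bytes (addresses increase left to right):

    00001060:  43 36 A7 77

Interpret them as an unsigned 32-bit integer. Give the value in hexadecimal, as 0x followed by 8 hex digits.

0x77A73643

Little-endian stores the least-significant byte at the lowest address.
Reassemble most-significant byte first: 77 A7 36 43 → 0x77A73643.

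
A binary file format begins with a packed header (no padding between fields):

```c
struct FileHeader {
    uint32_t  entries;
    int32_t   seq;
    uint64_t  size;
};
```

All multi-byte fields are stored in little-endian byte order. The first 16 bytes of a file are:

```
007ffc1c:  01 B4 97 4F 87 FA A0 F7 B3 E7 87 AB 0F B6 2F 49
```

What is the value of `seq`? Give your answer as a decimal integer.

-140445049

`seq` follows `entries` (4 bytes), so it starts at byte offset 4 and occupies 4 bytes.
Bytes at offsets 4..7: 87 FA A0 F7.
In little-endian order the low byte comes first in memory.
Reassemble most-significant byte first: F7 A0 FA 87 → 0xF7A0FA87.
Top bit is set, so as a signed 32-bit value this is 0xF7A0FA87 − 2^32 = -140445049.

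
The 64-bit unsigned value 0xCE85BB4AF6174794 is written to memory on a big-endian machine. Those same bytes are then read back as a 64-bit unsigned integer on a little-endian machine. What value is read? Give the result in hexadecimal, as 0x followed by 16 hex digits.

Stored big-endian, the bytes at ascending addresses are CE 85 BB 4A F6 17 47 94.
Read back as little-endian, the first byte is least significant, giving 0x944717F64ABB85CE.

0x944717F64ABB85CE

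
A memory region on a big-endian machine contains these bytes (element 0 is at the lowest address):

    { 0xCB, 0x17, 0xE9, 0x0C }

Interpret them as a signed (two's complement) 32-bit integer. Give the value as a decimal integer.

Big-endian stores the most-significant byte at the lowest address.
The bytes are already most-significant first: 0xCB17E90C.
Top bit is set, so as a signed 32-bit value this is 0xCB17E90C − 2^32 = -887625460.

-887625460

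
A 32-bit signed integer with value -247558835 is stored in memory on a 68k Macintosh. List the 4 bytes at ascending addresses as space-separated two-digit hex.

F1 3E 8D 4D

Two's complement of -247558835 in 32 bits: 247558835 = 0x0EC172B3; invert → 0xF13E8D4C; add 1 → 0xF13E8D4D.
Split into bytes (most-significant first): F1 3E 8D 4D.
Big-endian stores the most-significant byte at the lowest address.
So the memory order matches the most-significant-first order: F1 3E 8D 4D.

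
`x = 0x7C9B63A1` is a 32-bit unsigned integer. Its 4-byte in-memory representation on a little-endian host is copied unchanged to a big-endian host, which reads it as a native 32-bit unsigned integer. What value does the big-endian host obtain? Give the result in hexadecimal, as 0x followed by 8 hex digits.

Stored little-endian, the bytes at ascending addresses are A1 63 9B 7C.
Read back as big-endian, the last byte is least significant, giving 0xA1639B7C.

0xA1639B7C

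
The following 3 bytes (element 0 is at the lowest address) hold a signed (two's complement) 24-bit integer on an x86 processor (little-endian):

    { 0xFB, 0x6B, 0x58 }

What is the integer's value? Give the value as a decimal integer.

5794811

Little-endian: lowest address holds the least-significant byte.
Reassemble most-significant byte first: 58 6B FB → 0x586BFB.
0x586BFB = 5794811.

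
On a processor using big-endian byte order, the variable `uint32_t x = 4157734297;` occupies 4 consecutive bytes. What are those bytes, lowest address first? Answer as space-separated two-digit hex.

F7 D1 FD 99

4157734297 in hexadecimal, padded to 32 bits, is 0xF7D1FD99.
Split into bytes (most-significant first): F7 D1 FD 99.
In big-endian order the high byte comes first in memory.
So the memory order matches the most-significant-first order: F7 D1 FD 99.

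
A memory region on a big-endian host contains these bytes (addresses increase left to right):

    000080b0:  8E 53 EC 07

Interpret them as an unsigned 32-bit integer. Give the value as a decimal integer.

In big-endian order the high byte comes first in memory.
The bytes are already most-significant first: 0x8E53EC07.
0x8E53EC07 = 2387864583.

2387864583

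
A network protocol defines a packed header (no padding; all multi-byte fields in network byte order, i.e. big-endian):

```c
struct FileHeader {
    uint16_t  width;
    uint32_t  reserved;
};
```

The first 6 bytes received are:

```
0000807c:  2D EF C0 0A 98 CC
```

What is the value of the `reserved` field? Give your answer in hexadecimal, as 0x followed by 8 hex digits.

`reserved` follows `width` (2 bytes), so it starts at byte offset 2 and occupies 4 bytes.
Bytes at offsets 2..5: C0 0A 98 CC.
Big-endian stores the most-significant byte at the lowest address.
The bytes are already most-significant first: 0xC00A98CC.

0xC00A98CC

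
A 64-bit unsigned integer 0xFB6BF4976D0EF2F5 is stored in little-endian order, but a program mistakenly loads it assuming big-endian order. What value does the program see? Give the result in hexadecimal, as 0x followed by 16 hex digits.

Stored little-endian, the bytes at ascending addresses are F5 F2 0E 6D 97 F4 6B FB.
Read back as big-endian, the last byte is least significant, giving 0xF5F20E6D97F46BFB.

0xF5F20E6D97F46BFB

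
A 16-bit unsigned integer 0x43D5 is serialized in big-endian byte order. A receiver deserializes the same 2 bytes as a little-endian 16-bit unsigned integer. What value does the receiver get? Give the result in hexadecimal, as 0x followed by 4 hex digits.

0xD543

Stored big-endian, the bytes at ascending addresses are 43 D5.
Read back as little-endian, the first byte is least significant, giving 0xD543.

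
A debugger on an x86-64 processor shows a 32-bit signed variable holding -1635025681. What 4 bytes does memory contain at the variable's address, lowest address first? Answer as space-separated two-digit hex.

Two's complement of -1635025681 in 32 bits: 1635025681 = 0x61748311; invert → 0x9E8B7CEE; add 1 → 0x9E8B7CEF.
Split into bytes (most-significant first): 9E 8B 7C EF.
Little-endian stores the least-significant byte at the lowest address.
So at ascending addresses the bytes are EF 7C 8B 9E.

EF 7C 8B 9E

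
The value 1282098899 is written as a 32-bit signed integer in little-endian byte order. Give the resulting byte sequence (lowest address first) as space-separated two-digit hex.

1282098899 in hexadecimal, padded to 32 bits, is 0x4C6B46D3.
Split into bytes (most-significant first): 4C 6B 46 D3.
Little-endian stores the least-significant byte at the lowest address.
So at ascending addresses the bytes are D3 46 6B 4C.

D3 46 6B 4C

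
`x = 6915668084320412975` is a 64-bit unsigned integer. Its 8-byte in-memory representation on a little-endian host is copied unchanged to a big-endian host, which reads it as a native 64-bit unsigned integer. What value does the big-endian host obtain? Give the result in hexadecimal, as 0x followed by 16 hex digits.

6915668084320412975 in 64-bit hexadecimal is 0x5FF9637B5E6CA52F.
Stored little-endian, the bytes at ascending addresses are 2F A5 6C 5E 7B 63 F9 5F.
Read back as big-endian, the last byte is least significant, giving 0x2FA56C5E7B63F95F.

0x2FA56C5E7B63F95F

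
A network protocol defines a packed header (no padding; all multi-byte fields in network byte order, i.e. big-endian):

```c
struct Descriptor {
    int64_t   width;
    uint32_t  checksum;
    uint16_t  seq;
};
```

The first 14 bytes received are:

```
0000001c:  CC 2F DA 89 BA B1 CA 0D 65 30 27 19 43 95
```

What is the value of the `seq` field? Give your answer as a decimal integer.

`seq` follows `width` (8 B), `checksum` (4 B), so it starts at offset 8 + 4 = 12 and occupies 2 bytes.
Bytes at offsets 12..13: 43 95.
In big-endian order the high byte comes first in memory.
The bytes are already most-significant first: 0x4395.
0x4395 = 17301.

17301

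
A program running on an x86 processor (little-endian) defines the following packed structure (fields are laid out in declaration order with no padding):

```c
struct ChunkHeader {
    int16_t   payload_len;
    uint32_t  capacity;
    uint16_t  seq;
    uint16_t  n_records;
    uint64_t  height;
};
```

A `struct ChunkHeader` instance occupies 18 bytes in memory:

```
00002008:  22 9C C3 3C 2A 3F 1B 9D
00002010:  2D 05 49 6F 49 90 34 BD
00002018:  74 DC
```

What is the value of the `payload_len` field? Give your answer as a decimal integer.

-25566

`payload_len` is the first field, at byte offset 0, occupying 2 bytes.
Bytes at offsets 0..1: 22 9C.
Little-endian stores the least-significant byte at the lowest address.
Reassemble most-significant byte first: 9C 22 → 0x9C22.
Top bit is set, so as a signed 16-bit value this is 0x9C22 − 2^16 = -25566.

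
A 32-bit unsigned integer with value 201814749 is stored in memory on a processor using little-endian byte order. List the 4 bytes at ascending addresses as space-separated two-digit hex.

DD 72 07 0C

201814749 in hexadecimal, padded to 32 bits, is 0x0C0772DD.
Split into bytes (most-significant first): 0C 07 72 DD.
In little-endian order the low byte comes first in memory.
So at ascending addresses the bytes are DD 72 07 0C.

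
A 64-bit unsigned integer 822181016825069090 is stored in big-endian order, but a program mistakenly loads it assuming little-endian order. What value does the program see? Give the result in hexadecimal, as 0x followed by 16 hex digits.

822181016825069090 in 64-bit hexadecimal is 0x0B68F94758ED7E22.
Stored big-endian, the bytes at ascending addresses are 0B 68 F9 47 58 ED 7E 22.
Read back as little-endian, the first byte is least significant, giving 0x227EED5847F9680B.

0x227EED5847F9680B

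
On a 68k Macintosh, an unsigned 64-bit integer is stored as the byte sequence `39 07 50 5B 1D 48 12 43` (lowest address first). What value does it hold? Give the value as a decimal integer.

Big-endian: lowest address holds the most-significant byte.
The bytes are already most-significant first: 0x3907505B1D481243.
0x3907505B1D481243 = 4109341537262375491.

4109341537262375491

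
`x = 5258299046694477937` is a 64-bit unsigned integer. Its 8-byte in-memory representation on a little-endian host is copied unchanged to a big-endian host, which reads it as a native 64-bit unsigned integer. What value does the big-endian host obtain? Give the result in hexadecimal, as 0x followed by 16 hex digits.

0x71E0FF901F3BF948

5258299046694477937 in 64-bit hexadecimal is 0x48F93B1F90FFE071.
Stored little-endian, the bytes at ascending addresses are 71 E0 FF 90 1F 3B F9 48.
Read back as big-endian, the last byte is least significant, giving 0x71E0FF901F3BF948.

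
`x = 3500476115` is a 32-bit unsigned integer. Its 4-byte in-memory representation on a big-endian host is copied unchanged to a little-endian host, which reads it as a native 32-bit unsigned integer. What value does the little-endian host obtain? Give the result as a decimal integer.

3540428240

3500476115 in 32-bit hexadecimal is 0xD0A506D3.
Stored big-endian, the bytes at ascending addresses are D0 A5 06 D3.
Read back as little-endian, the first byte is least significant, giving 0xD306A5D0.
0xD306A5D0 = 3540428240.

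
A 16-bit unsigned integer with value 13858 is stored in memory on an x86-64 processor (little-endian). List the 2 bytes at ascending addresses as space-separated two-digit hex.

13858 in hexadecimal, padded to 16 bits, is 0x3622.
Split into bytes (most-significant first): 36 22.
Little-endian: lowest address holds the least-significant byte.
So at ascending addresses the bytes are 22 36.

22 36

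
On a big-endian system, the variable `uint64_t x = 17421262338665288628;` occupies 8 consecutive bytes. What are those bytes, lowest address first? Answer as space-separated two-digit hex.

17421262338665288628 in hexadecimal, padded to 64 bits, is 0xF1C4C1CB930913B4.
Split into bytes (most-significant first): F1 C4 C1 CB 93 09 13 B4.
Big-endian: lowest address holds the most-significant byte.
So the memory order matches the most-significant-first order: F1 C4 C1 CB 93 09 13 B4.

F1 C4 C1 CB 93 09 13 B4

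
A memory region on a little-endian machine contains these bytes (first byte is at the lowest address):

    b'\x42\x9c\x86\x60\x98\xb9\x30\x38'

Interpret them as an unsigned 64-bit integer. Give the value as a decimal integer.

Little-endian: lowest address holds the least-significant byte.
Reassemble most-significant byte first: 38 30 B9 98 60 86 9C 42 → 0x3830B99860869C42.
0x3830B99860869C42 = 4048940129111678018.

4048940129111678018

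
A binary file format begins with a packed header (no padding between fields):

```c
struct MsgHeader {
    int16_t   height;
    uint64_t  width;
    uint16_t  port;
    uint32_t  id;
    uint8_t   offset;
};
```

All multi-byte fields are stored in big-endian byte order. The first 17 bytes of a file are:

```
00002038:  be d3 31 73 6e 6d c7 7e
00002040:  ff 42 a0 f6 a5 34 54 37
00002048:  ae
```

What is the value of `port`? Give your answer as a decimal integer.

`port` follows `height` (2 B), `width` (8 B), so it starts at offset 2 + 8 = 10 and occupies 2 bytes.
Bytes at offsets 10..11: A0 F6.
Big-endian stores the most-significant byte at the lowest address.
The bytes are already most-significant first: 0xA0F6.
0xA0F6 = 41206.

41206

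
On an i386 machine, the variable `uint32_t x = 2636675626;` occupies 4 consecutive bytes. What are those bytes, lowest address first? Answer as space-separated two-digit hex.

2A 7A 28 9D

2636675626 in hexadecimal, padded to 32 bits, is 0x9D287A2A.
Split into bytes (most-significant first): 9D 28 7A 2A.
Little-endian: lowest address holds the least-significant byte.
So at ascending addresses the bytes are 2A 7A 28 9D.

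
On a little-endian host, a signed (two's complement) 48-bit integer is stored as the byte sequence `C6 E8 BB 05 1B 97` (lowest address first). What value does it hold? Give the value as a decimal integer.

Little-endian stores the least-significant byte at the lowest address.
Reassemble most-significant byte first: 97 1B 05 BB E8 C6 → 0x971B05BBE8C6.
Top bit is set, so as a signed 48-bit value this is 0x971B05BBE8C6 − 2^48 = -115332660598586.

-115332660598586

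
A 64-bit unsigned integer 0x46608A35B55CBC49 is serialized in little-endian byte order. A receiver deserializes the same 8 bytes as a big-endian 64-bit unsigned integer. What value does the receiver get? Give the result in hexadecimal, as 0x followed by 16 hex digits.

Stored little-endian, the bytes at ascending addresses are 49 BC 5C B5 35 8A 60 46.
Read back as big-endian, the last byte is least significant, giving 0x49BC5CB5358A6046.

0x49BC5CB5358A6046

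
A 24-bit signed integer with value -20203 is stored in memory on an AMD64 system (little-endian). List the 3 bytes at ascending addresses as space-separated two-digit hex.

Two's complement of -20203 in 24 bits: 20203 = 0x004EEB; invert → 0xFFB114; add 1 → 0xFFB115.
Split into bytes (most-significant first): FF B1 15.
Little-endian stores the least-significant byte at the lowest address.
So at ascending addresses the bytes are 15 B1 FF.

15 B1 FF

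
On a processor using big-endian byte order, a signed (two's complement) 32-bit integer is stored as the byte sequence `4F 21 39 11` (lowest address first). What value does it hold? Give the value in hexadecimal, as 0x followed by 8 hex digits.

0x4F213911

Big-endian: lowest address holds the most-significant byte.
The bytes are already most-significant first: 0x4F213911.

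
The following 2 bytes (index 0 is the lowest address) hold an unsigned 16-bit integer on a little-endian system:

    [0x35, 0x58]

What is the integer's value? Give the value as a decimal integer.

22581

Little-endian stores the least-significant byte at the lowest address.
Reassemble most-significant byte first: 58 35 → 0x5835.
0x5835 = 22581.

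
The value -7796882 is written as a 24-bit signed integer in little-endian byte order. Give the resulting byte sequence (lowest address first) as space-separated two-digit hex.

Two's complement of -7796882 in 24 bits: 7796882 = 0x76F892; invert → 0x89076D; add 1 → 0x89076E.
Split into bytes (most-significant first): 89 07 6E.
Little-endian stores the least-significant byte at the lowest address.
So at ascending addresses the bytes are 6E 07 89.

6E 07 89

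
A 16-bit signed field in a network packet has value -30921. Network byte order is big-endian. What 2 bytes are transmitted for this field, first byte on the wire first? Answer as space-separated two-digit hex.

87 37

Two's complement of -30921 in 16 bits: 30921 = 0x78C9; invert → 0x8736; add 1 → 0x8737.
Split into bytes (most-significant first): 87 37.
Big-endian stores the most-significant byte at the lowest address.
So the memory order matches the most-significant-first order: 87 37.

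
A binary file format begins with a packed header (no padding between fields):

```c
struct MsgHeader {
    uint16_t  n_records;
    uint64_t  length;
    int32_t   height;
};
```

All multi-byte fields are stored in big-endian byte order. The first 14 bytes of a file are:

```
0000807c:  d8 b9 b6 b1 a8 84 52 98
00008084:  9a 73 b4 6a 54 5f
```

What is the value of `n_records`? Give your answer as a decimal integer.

55481

`n_records` is the first field, at byte offset 0, occupying 2 bytes.
Bytes at offsets 0..1: D8 B9.
Big-endian stores the most-significant byte at the lowest address.
The bytes are already most-significant first: 0xD8B9.
0xD8B9 = 55481.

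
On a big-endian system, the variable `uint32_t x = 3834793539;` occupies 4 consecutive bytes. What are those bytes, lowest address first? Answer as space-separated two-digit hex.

E4 92 4E 43

3834793539 in hexadecimal, padded to 32 bits, is 0xE4924E43.
Split into bytes (most-significant first): E4 92 4E 43.
In big-endian order the high byte comes first in memory.
So the memory order matches the most-significant-first order: E4 92 4E 43.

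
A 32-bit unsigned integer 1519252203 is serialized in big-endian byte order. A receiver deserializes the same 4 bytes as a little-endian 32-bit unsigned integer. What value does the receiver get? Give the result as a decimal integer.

3958541658

1519252203 in 32-bit hexadecimal is 0x5A8DF2EB.
Stored big-endian, the bytes at ascending addresses are 5A 8D F2 EB.
Read back as little-endian, the first byte is least significant, giving 0xEBF28D5A.
0xEBF28D5A = 3958541658.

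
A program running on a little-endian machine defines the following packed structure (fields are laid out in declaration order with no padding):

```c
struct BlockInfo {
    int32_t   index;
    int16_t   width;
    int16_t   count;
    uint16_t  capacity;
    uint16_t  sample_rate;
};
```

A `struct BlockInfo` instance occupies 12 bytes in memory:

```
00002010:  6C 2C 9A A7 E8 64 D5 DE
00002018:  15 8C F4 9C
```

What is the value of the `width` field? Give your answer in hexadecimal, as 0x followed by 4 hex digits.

`width` follows `index` (4 bytes), so it starts at byte offset 4 and occupies 2 bytes.
Bytes at offsets 4..5: E8 64.
Little-endian: lowest address holds the least-significant byte.
Reassemble most-significant byte first: 64 E8 → 0x64E8.

0x64E8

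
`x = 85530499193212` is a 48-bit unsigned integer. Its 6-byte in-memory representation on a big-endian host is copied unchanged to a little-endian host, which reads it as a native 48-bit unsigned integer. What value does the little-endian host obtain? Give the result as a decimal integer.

136996657809997

85530499193212 in 48-bit hexadecimal is 0x4DCA1F05997C.
Stored big-endian, the bytes at ascending addresses are 4D CA 1F 05 99 7C.
Read back as little-endian, the first byte is least significant, giving 0x7C99051FCA4D.
0x7C99051FCA4D = 136996657809997.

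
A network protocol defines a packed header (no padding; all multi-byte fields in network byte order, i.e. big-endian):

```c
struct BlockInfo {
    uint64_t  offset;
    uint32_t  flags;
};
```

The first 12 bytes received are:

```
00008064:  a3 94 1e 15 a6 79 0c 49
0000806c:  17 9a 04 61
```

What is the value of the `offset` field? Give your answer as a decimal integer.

`offset` is the first field, at byte offset 0, occupying 8 bytes.
Bytes at offsets 0..7: A3 94 1E 15 A6 79 0C 49.
Big-endian stores the most-significant byte at the lowest address.
The bytes are already most-significant first: 0xA3941E15A6790C49.
0xA3941E15A6790C49 = 11787079203071528009.

11787079203071528009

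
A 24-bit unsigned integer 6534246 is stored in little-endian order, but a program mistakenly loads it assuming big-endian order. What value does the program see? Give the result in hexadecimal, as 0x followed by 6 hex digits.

0x66B463

6534246 in 24-bit hexadecimal is 0x63B466.
Stored little-endian, the bytes at ascending addresses are 66 B4 63.
Read back as big-endian, the last byte is least significant, giving 0x66B463.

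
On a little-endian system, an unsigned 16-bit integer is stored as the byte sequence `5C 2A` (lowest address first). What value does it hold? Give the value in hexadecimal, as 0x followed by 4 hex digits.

0x2A5C

Little-endian: lowest address holds the least-significant byte.
Reassemble most-significant byte first: 2A 5C → 0x2A5C.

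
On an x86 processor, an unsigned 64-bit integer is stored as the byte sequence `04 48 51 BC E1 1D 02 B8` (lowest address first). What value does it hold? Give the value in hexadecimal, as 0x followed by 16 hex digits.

0xB8021DE1BC514804

Little-endian: lowest address holds the least-significant byte.
Reassemble most-significant byte first: B8 02 1D E1 BC 51 48 04 → 0xB8021DE1BC514804.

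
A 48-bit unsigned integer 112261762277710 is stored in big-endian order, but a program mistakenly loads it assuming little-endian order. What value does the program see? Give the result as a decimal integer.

86180514896230

112261762277710 in 48-bit hexadecimal is 0x6619FA76614E.
Stored big-endian, the bytes at ascending addresses are 66 19 FA 76 61 4E.
Read back as little-endian, the first byte is least significant, giving 0x4E6176FA1966.
0x4E6176FA1966 = 86180514896230.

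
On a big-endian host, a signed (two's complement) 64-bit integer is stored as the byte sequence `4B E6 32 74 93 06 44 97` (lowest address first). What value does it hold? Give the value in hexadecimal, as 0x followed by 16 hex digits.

0x4BE6327493064497

In big-endian order the high byte comes first in memory.
The bytes are already most-significant first: 0x4BE6327493064497.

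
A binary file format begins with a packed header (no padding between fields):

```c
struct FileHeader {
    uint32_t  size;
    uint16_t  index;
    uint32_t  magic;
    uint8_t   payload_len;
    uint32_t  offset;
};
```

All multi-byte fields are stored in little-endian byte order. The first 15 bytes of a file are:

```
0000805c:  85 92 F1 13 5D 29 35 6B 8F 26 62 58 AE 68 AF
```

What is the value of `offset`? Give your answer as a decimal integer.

2942873176

`offset` follows `size` (4 B), `index` (2 B), `magic` (4 B), `payload_len` (1 B), so it starts at offset 4 + 2 + 4 + 1 = 11 and occupies 4 bytes.
Bytes at offsets 11..14: 58 AE 68 AF.
Little-endian stores the least-significant byte at the lowest address.
Reassemble most-significant byte first: AF 68 AE 58 → 0xAF68AE58.
0xAF68AE58 = 2942873176.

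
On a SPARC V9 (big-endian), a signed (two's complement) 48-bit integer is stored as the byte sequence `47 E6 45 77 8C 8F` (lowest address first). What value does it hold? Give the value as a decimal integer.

79054333512847

Big-endian stores the most-significant byte at the lowest address.
The bytes are already most-significant first: 0x47E645778C8F.
0x47E645778C8F = 79054333512847.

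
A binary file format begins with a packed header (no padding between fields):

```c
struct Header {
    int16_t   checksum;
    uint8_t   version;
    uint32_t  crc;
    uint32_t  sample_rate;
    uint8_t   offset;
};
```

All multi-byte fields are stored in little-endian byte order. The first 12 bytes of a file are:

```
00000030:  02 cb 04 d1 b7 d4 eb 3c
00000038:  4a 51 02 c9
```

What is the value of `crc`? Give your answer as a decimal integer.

3956586449

`crc` follows `checksum` (2 B), `version` (1 B), so it starts at offset 2 + 1 = 3 and occupies 4 bytes.
Bytes at offsets 3..6: D1 B7 D4 EB.
Little-endian: lowest address holds the least-significant byte.
Reassemble most-significant byte first: EB D4 B7 D1 → 0xEBD4B7D1.
0xEBD4B7D1 = 3956586449.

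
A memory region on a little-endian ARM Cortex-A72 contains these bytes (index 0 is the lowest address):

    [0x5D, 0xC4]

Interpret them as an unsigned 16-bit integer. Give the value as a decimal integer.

50269

In little-endian order the low byte comes first in memory.
Reassemble most-significant byte first: C4 5D → 0xC45D.
0xC45D = 50269.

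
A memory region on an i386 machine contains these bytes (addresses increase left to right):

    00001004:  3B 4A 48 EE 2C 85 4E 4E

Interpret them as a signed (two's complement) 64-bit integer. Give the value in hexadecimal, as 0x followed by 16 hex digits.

In little-endian order the low byte comes first in memory.
Reassemble most-significant byte first: 4E 4E 85 2C EE 48 4A 3B → 0x4E4E852CEE484A3B.

0x4E4E852CEE484A3B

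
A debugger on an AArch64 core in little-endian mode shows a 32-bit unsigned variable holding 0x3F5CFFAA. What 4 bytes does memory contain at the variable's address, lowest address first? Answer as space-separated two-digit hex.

Split into bytes (most-significant first): 3F 5C FF AA.
In little-endian order the low byte comes first in memory.
So at ascending addresses the bytes are AA FF 5C 3F.

AA FF 5C 3F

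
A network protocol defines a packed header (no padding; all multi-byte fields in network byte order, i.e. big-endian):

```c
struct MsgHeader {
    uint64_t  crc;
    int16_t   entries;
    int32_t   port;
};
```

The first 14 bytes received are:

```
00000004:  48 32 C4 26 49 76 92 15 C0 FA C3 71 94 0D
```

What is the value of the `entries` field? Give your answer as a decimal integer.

-16134

`entries` follows `crc` (8 bytes), so it starts at byte offset 8 and occupies 2 bytes.
Bytes at offsets 8..9: C0 FA.
Big-endian stores the most-significant byte at the lowest address.
The bytes are already most-significant first: 0xC0FA.
Top bit is set, so as a signed 16-bit value this is 0xC0FA − 2^16 = -16134.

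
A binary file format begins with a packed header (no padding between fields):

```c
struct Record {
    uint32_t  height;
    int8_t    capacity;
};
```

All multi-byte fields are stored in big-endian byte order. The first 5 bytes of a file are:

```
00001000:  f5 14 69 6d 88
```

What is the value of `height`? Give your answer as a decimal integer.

`height` is the first field, at byte offset 0, occupying 4 bytes.
Bytes at offsets 0..3: F5 14 69 6D.
In big-endian order the high byte comes first in memory.
The bytes are already most-significant first: 0xF514696D.
0xF514696D = 4111755629.

4111755629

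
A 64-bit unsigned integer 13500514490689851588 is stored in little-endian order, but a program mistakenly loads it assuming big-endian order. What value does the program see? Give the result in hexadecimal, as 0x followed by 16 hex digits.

0xC410958666765BBB

13500514490689851588 in 64-bit hexadecimal is 0xBB5B7666869510C4.
Stored little-endian, the bytes at ascending addresses are C4 10 95 86 66 76 5B BB.
Read back as big-endian, the last byte is least significant, giving 0xC410958666765BBB.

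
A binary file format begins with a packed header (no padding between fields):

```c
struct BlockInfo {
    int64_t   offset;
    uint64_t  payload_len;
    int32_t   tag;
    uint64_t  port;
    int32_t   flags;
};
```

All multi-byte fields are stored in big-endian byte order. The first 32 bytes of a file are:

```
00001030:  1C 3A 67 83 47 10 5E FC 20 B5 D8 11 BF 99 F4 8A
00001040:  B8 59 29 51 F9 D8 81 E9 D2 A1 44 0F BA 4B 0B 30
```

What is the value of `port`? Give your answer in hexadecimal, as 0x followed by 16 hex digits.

`port` follows `offset` (8 B), `payload_len` (8 B), `tag` (4 B), so it starts at offset 8 + 8 + 4 = 20 and occupies 8 bytes.
Bytes at offsets 20..27: F9 D8 81 E9 D2 A1 44 0F.
Big-endian stores the most-significant byte at the lowest address.
The bytes are already most-significant first: 0xF9D881E9D2A1440F.

0xF9D881E9D2A1440F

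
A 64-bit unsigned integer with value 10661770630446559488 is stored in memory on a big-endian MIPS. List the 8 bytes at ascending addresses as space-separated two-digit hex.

93 F6 37 E6 60 75 B1 00

10661770630446559488 in hexadecimal, padded to 64 bits, is 0x93F637E66075B100.
Split into bytes (most-significant first): 93 F6 37 E6 60 75 B1 00.
Big-endian stores the most-significant byte at the lowest address.
So the memory order matches the most-significant-first order: 93 F6 37 E6 60 75 B1 00.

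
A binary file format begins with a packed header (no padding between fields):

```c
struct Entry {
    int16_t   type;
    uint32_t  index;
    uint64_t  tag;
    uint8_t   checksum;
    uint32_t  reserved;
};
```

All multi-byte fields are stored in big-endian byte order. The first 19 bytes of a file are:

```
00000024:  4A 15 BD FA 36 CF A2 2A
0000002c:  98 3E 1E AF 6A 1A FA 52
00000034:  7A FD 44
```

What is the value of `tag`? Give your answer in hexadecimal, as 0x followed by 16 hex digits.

0xA22A983E1EAF6A1A

`tag` follows `type` (2 B), `index` (4 B), so it starts at offset 2 + 4 = 6 and occupies 8 bytes.
Bytes at offsets 6..13: A2 2A 98 3E 1E AF 6A 1A.
Big-endian: lowest address holds the most-significant byte.
The bytes are already most-significant first: 0xA22A983E1EAF6A1A.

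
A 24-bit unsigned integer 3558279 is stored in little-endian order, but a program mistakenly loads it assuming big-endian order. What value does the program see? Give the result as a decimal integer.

8866614

3558279 in 24-bit hexadecimal is 0x364B87.
Stored little-endian, the bytes at ascending addresses are 87 4B 36.
Read back as big-endian, the last byte is least significant, giving 0x874B36.
0x874B36 = 8866614.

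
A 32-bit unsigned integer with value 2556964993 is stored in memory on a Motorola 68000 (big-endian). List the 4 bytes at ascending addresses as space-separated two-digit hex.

2556964993 in hexadecimal, padded to 32 bits, is 0x98683081.
Split into bytes (most-significant first): 98 68 30 81.
Big-endian stores the most-significant byte at the lowest address.
So the memory order matches the most-significant-first order: 98 68 30 81.

98 68 30 81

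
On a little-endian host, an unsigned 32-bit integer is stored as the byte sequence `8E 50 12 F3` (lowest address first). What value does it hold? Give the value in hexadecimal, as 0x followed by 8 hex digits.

0xF312508E

Little-endian: lowest address holds the least-significant byte.
Reassemble most-significant byte first: F3 12 50 8E → 0xF312508E.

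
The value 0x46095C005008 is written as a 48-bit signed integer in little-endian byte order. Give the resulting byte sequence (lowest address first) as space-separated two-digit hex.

Split into bytes (most-significant first): 46 09 5C 00 50 08.
Little-endian: lowest address holds the least-significant byte.
So at ascending addresses the bytes are 08 50 00 5C 09 46.

08 50 00 5C 09 46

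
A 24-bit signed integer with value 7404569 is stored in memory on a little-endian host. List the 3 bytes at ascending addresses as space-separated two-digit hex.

19 FC 70

7404569 in hexadecimal, padded to 24 bits, is 0x70FC19.
Split into bytes (most-significant first): 70 FC 19.
Little-endian stores the least-significant byte at the lowest address.
So at ascending addresses the bytes are 19 FC 70.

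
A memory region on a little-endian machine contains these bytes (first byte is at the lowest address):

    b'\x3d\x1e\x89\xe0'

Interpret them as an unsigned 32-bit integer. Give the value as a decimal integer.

3767082557

Little-endian stores the least-significant byte at the lowest address.
Reassemble most-significant byte first: E0 89 1E 3D → 0xE0891E3D.
0xE0891E3D = 3767082557.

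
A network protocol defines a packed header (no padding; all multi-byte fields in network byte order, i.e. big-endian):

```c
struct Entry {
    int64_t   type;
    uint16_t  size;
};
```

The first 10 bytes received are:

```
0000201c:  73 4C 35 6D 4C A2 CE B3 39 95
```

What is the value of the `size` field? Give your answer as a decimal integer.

14741

`size` follows `type` (8 bytes), so it starts at byte offset 8 and occupies 2 bytes.
Bytes at offsets 8..9: 39 95.
In big-endian order the high byte comes first in memory.
The bytes are already most-significant first: 0x3995.
0x3995 = 14741.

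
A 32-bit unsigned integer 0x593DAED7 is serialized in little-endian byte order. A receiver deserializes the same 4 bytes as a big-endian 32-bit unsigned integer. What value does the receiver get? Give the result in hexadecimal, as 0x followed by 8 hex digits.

0xD7AE3D59

Stored little-endian, the bytes at ascending addresses are D7 AE 3D 59.
Read back as big-endian, the last byte is least significant, giving 0xD7AE3D59.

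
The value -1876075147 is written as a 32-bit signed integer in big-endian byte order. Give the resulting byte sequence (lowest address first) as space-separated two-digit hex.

90 2D 5D 75

Two's complement of -1876075147 in 32 bits: 1876075147 = 0x6FD2A28B; invert → 0x902D5D74; add 1 → 0x902D5D75.
Split into bytes (most-significant first): 90 2D 5D 75.
Big-endian: lowest address holds the most-significant byte.
So the memory order matches the most-significant-first order: 90 2D 5D 75.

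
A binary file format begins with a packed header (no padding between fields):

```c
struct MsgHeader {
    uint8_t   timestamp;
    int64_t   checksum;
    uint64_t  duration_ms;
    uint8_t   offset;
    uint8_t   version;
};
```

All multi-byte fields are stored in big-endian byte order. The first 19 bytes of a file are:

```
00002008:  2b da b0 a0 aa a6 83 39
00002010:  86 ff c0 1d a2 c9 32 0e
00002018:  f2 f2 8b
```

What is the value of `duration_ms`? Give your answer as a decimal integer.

18428762260197478130

`duration_ms` follows `timestamp` (1 B), `checksum` (8 B), so it starts at offset 1 + 8 = 9 and occupies 8 bytes.
Bytes at offsets 9..16: FF C0 1D A2 C9 32 0E F2.
In big-endian order the high byte comes first in memory.
The bytes are already most-significant first: 0xFFC01DA2C9320EF2.
0xFFC01DA2C9320EF2 = 18428762260197478130.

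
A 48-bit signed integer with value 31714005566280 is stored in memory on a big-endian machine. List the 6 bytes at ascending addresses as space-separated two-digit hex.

1C D7 FE 09 43 48

31714005566280 in hexadecimal, padded to 48 bits, is 0x1CD7FE094348.
Split into bytes (most-significant first): 1C D7 FE 09 43 48.
In big-endian order the high byte comes first in memory.
So the memory order matches the most-significant-first order: 1C D7 FE 09 43 48.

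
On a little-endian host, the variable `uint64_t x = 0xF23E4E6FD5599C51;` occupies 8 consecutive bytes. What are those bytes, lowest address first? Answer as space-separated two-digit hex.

51 9C 59 D5 6F 4E 3E F2

Split into bytes (most-significant first): F2 3E 4E 6F D5 59 9C 51.
In little-endian order the low byte comes first in memory.
So at ascending addresses the bytes are 51 9C 59 D5 6F 4E 3E F2.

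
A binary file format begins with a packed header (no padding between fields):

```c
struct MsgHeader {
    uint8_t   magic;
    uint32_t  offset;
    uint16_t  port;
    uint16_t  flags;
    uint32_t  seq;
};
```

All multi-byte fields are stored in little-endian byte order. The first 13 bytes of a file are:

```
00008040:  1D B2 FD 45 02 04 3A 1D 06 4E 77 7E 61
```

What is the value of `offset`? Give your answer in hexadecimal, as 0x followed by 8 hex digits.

`offset` follows `magic` (1 byte), so it starts at byte offset 1 and occupies 4 bytes.
Bytes at offsets 1..4: B2 FD 45 02.
Little-endian: lowest address holds the least-significant byte.
Reassemble most-significant byte first: 02 45 FD B2 → 0x0245FDB2.

0x0245FDB2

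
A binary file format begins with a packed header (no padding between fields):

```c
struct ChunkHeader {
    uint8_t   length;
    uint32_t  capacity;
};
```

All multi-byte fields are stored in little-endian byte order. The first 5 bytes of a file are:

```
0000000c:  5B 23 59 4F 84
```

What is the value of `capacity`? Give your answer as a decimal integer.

`capacity` follows `length` (1 byte), so it starts at byte offset 1 and occupies 4 bytes.
Bytes at offsets 1..4: 23 59 4F 84.
In little-endian order the low byte comes first in memory.
Reassemble most-significant byte first: 84 4F 59 23 → 0x844F5923.
0x844F5923 = 2219792675.

2219792675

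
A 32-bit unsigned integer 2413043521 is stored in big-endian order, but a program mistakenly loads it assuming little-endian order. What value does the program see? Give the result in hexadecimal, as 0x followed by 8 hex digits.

2413043521 in 32-bit hexadecimal is 0x8FD41F41.
Stored big-endian, the bytes at ascending addresses are 8F D4 1F 41.
Read back as little-endian, the first byte is least significant, giving 0x411FD48F.

0x411FD48F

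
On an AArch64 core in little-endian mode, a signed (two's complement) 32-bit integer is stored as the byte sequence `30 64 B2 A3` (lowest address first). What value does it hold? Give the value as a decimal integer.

-1548590032

Little-endian: lowest address holds the least-significant byte.
Reassemble most-significant byte first: A3 B2 64 30 → 0xA3B26430.
Top bit is set, so as a signed 32-bit value this is 0xA3B26430 − 2^32 = -1548590032.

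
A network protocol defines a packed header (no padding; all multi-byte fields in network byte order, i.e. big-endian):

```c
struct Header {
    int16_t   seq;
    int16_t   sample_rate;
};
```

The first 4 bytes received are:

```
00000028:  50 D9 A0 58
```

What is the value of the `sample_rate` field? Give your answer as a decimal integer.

`sample_rate` follows `seq` (2 bytes), so it starts at byte offset 2 and occupies 2 bytes.
Bytes at offsets 2..3: A0 58.
In big-endian order the high byte comes first in memory.
The bytes are already most-significant first: 0xA058.
Top bit is set, so as a signed 16-bit value this is 0xA058 − 2^16 = -24488.

-24488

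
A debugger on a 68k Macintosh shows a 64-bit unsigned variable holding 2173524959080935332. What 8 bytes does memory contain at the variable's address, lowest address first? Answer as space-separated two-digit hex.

1E 29 E9 6F 38 76 EF A4

2173524959080935332 in hexadecimal, padded to 64 bits, is 0x1E29E96F3876EFA4.
Split into bytes (most-significant first): 1E 29 E9 6F 38 76 EF A4.
Big-endian: lowest address holds the most-significant byte.
So the memory order matches the most-significant-first order: 1E 29 E9 6F 38 76 EF A4.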